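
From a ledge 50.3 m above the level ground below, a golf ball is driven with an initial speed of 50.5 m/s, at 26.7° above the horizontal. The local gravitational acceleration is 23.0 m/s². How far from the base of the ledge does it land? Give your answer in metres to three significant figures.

149 m

Components: vₓ = 50.50 cos 26.7° = 45.12 m/s, v_y0 = 50.50 sin 26.7° = 22.69 m/s.
Vertical motion (up positive, ground at y = 0): 11.50 t² − (22.69) t − 50.3 = 0, so t = (22.69 + √(22.69² + 2·23.0·50.3)) / 23.0 = (22.69 + 53.19) / 23.0 = 3.299 s.
Horizontal distance: R = vₓ t = 45.12 × 3.299 = 148.8 m.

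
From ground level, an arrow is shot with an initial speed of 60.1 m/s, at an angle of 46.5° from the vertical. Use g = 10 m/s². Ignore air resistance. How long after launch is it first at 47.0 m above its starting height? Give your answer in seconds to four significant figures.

Components: vₓ = 60.10 sin 46.5° = 43.59 m/s, v_y0 = 60.10 cos 46.5° = 41.37 m/s.
Require v_y0 t − ½ g t² = 47.0, i.e. 5.000 t² − 41.37 t + 47.0 = 0.
t = [41.37 ± √(41.37² − 2·10.0·47.0)] / 10.0 = (41.37 ± 27.78) / 10.0, so t = 1.359 s or t = 6.915 s.
The first (ascending) time is 1.359 s.

1.359 s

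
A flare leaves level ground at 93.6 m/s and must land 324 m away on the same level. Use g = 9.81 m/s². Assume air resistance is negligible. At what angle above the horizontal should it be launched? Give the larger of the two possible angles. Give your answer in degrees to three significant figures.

From R = (v₀²/g) sin 2θ: sin 2θ = 9.81 × 324 / 8761.0 = 0.3628.
2θ = 21.27° or 180° − 21.27° = 158.7°, so θ = 10.64° or 79.36°.
The larger angle is 79.36°.

79.4°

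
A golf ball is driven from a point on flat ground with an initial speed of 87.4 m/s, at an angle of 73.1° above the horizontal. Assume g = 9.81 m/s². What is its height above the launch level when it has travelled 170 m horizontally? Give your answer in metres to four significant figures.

Resolve: vₓ = 87.40 cos 73.1° = 25.41 m/s and v_y0 = 87.40 sin 73.1° = 83.63 m/s.
x = vₓ t ⇒ t = 170/25.41 = 6.691 s.
Height: y = v_y0 t − ½ g t² = 83.63 × 6.691 − 4.905 × 6.691² = 559.5 − 219.6 = 339.9 m.

339.9 m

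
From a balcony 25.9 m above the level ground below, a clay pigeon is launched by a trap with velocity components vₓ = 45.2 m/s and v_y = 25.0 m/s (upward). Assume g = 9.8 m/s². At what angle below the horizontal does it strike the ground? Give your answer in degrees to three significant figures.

36.7°

Vertical motion (up positive, ground at y = 0): 4.900 t² − (25.00) t − 25.9 = 0, so t = (25.00 + √(25.00² + 2·9.80·25.9)) / 9.80 = (25.00 + 33.65) / 9.80 = 5.985 s.
At impact: v_y = v_y0 − g t = −33.65 m/s; vₓ = 45.20 m/s.
Angle below horizontal: arctan(|v_y|/vₓ) = arctan(33.65/45.20) = 36.67°.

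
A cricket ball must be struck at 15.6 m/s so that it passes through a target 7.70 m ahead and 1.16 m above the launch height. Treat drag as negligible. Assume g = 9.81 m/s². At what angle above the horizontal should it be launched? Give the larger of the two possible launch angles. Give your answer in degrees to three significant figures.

Trajectory: y = x tanθ − g x² (1 + tan²θ)/(2v₀²). With x = 7.70, y = 1.16, v₀ = 15.6, g = 9.81:
1.195 tan²θ − 7.70 tanθ + (2.355) = 0.
tanθ = [7.70 ± √(7.70² − 4 × 1.195 × (2.355))] / (2 × 1.195) = (7.70 ± 6.931) / 2.390, giving tanθ = 0.3219 or 6.122.
θ = 17.84° or 80.72°; the larger is 80.72°.

80.7°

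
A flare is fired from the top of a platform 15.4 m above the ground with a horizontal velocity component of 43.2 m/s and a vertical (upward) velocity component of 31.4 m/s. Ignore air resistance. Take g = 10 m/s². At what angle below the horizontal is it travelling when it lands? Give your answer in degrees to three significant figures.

39.8°

Vertical motion (up positive, ground at y = 0): 5.000 t² − (31.40) t − 15.4 = 0, so t = (31.40 + √(31.40² + 2·10.0·15.4)) / 10.0 = (31.40 + 35.97) / 10.0 = 6.737 s.
At impact: v_y = v_y0 − g t = −35.97 m/s; vₓ = 43.20 m/s.
Angle below horizontal: arctan(|v_y|/vₓ) = arctan(35.97/43.20) = 39.78°.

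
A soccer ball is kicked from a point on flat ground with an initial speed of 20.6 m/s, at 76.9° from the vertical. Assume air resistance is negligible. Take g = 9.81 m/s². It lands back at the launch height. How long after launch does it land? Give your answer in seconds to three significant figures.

0.952 s

Components: vₓ = 20.60 sin 76.9° = 20.06 m/s, v_y0 = 20.60 cos 76.9° = 4.669 m/s.
It returns to y = 0 when t = 2 v_y0 / g = 2(4.669)/9.81 = 0.9519 s.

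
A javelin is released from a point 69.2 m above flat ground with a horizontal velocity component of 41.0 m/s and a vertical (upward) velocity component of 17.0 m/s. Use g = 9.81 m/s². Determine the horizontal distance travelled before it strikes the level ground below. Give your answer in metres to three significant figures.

241 m

Vertical motion (up positive, ground at y = 0): 4.905 t² − (17.00) t − 69.2 = 0, so t = (17.00 + √(17.00² + 2·9.81·69.2)) / 9.81 = (17.00 + 40.58) / 9.81 = 5.869 s.
Horizontal distance: R = vₓ t = 41.00 × 5.869 = 240.6 m.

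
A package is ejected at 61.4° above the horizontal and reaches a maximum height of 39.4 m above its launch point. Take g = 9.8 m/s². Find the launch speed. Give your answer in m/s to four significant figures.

At the peak v_y = 0, so v_y0 = √(2gH) = √(2 × 9.80 × 39.4) = 27.79 m/s.
v_y0 = v₀ sin θ ⇒ v₀ = 27.79 / sin 61.4° = 31.65 m/s.

31.65 m/s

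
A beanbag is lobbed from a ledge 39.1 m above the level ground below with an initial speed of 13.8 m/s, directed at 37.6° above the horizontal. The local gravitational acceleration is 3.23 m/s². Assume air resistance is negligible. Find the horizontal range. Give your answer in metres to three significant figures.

89.4 m

Resolve: vₓ = 13.80 cos 37.6° = 10.93 m/s and v_y0 = 13.80 sin 37.6° = 8.420 m/s.
The projectile lands when y = 39.1 + (8.420) t − ½·3.23·t² = 0. Positive root: t = (8.420 + √(8.420² + 2·3.23·39.1)) / 3.23 = (8.420 + 17.99) / 3.23 = 8.175 s.
Horizontal distance: R = vₓ t = 10.93 × 8.175 = 89.38 m.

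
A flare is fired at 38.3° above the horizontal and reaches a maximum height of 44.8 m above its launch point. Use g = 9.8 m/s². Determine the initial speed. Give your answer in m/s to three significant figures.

47.8 m/s

At the peak v_y = 0, so v_y0 = √(2gH) = √(2 × 9.80 × 44.8) = 29.63 m/s.
v_y0 = v₀ sin θ ⇒ v₀ = 29.63 / sin 38.3° = 47.81 m/s.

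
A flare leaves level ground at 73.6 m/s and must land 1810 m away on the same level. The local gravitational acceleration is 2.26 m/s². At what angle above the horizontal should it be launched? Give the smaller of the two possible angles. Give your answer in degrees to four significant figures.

R = v₀² sin 2θ / g gives sin 2θ = gR/v₀² = 2.26·1810/73.6² = 0.7551.
2θ = 49.04° or 180° − 49.04° = 131.0°, so θ = 24.52° or 65.48°.
The smaller angle is 24.52°.

24.52°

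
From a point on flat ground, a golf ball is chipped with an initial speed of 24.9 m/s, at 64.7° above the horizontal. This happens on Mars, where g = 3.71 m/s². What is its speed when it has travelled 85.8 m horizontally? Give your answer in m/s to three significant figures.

vₓ = 24.90 cos 64.7° = 10.64 m/s; v_y0 = 24.90 sin 64.7° = 22.51 m/s.
Time to reach x = 85.8 m: t = x/vₓ = 85.8/10.64 = 8.063 s.
Vertical velocity there: v_y = v_y0 − g t = 22.51 − 3.71 × 8.063 = −7.402 m/s.
Speed: √(vₓ² + v_y²) = √(10.64² + 7.402²) = 12.96 m/s.

13.0 m/s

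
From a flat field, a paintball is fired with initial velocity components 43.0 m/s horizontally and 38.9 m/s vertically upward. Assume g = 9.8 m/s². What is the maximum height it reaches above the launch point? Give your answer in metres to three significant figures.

Peak height H = v_y0² / (2g) = 1513.2 / 19.60 = 77.20 m.

77.2 m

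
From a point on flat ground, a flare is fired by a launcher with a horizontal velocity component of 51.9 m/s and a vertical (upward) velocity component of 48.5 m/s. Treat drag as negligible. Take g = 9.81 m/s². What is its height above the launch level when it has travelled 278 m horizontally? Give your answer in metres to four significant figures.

119.1 m

Time to reach x = 278 m: t = x/vₓ = 278/51.90 = 5.356 s.
Height: y = v_y0 t − ½ g t² = 48.50 × 5.356 − 4.905 × 5.356² = 259.8 − 140.7 = 119.1 m.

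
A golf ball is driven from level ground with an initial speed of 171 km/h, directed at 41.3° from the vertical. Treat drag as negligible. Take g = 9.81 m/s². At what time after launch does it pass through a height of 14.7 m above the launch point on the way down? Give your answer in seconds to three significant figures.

Convert: 171 km/h = 171/3.6 = 47.50 m/s.
Components: vₓ = 47.50 sin 41.3° = 31.35 m/s, v_y0 = 47.50 cos 41.3° = 35.69 m/s.
Height y(t) = 35.69 t − 4.905 t² = 14.7 gives 4.905 t² − 35.69 t + 14.7 = 0.
Quadratic formula: t = (35.69 ± √985.01) / 9.81 = (35.69 ± 31.38) / 9.81 → t = 0.4383 s or 6.837 s.
The descending-branch root is 6.837 s.

6.84 s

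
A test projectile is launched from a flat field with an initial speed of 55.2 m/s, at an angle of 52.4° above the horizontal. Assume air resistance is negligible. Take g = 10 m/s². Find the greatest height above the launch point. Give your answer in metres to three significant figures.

95.6 m

Horizontal component vₓ = 55.20 cos 52.4° = 33.68 m/s; vertical v_y0 = 55.20 sin 52.4° = 43.73 m/s.
At the apex v_y = 0, so H = v_y0²/(2g) = 43.73²/20.00 = 95.63 m.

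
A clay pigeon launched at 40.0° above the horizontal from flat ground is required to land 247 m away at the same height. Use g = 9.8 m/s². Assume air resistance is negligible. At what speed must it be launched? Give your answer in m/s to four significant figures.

On level ground R = v₀² sin 2θ / g ⇒ v₀ = √(gR / sin 2θ).
v₀ = √(9.80 × 247 / sin 80.00°) = √(2421 / 0.9848) = √2457.9 = 49.58 m/s.

49.58 m/s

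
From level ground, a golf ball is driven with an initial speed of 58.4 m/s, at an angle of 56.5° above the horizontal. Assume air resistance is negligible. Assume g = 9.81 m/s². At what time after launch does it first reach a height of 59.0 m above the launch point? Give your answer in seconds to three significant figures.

Resolve: vₓ = 58.40 cos 56.5° = 32.23 m/s and v_y0 = 58.40 sin 56.5° = 48.70 m/s.
Height y(t) = 48.70 t − 4.905 t² = 59.0 gives 4.905 t² − 48.70 t + 59.0 = 0.
Quadratic formula: t = (48.70 ± √1214.0) / 9.81 = (48.70 ± 34.84) / 9.81 → t = 1.412 s or 8.516 s.
The first (ascending) time is 1.412 s.

1.41 s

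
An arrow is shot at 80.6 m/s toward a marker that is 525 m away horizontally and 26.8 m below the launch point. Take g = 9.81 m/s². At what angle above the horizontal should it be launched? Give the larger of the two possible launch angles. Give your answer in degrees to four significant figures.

Trajectory: y = x tanθ − g x² (1 + tan²θ)/(2v₀²). With x = 525, y = −26.8, v₀ = 80.6, g = 9.81:
208.1 tan²θ − 525 tanθ + (181.3) = 0.
tanθ = [525 ± √(525² − 4 × 208.1 × (181.3))] / (2 × 208.1) = (525 ± 353.1) / 416.2, giving tanθ = 0.4129 or 2.110.
θ = 22.44° or 64.64°; the larger is 64.64°.

64.64°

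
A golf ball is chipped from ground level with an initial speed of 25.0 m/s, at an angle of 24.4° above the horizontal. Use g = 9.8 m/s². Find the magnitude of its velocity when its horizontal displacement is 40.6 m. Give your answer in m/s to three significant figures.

23.9 m/s

Horizontal component vₓ = 25.00 cos 24.4° = 22.77 m/s; vertical v_y0 = 25.00 sin 24.4° = 10.33 m/s.
Time to reach x = 40.6 m: t = x/vₓ = 40.6/22.77 = 1.783 s.
Vertical velocity there: v_y = v_y0 − g t = 10.33 − 9.80 × 1.783 = −7.148 m/s.
Speed: √(vₓ² + v_y²) = √(22.77² + 7.148²) = 23.86 m/s.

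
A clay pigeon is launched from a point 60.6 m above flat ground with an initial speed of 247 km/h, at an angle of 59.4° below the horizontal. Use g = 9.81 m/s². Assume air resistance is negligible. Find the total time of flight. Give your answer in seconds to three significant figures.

0.951 s

Convert: 247 km/h = 247/3.6 = 68.61 m/s.
vₓ = 68.61 cos 59.4° = 34.93 m/s; v_y0 = −59.06 m/s (downward).
The projectile lands when y = 60.6 + (−59.06) t − ½·9.81·t² = 0. Positive root: t = (−59.06 + √(59.06² + 2·9.81·60.6)) / 9.81 = (−59.06 + 68.39) / 9.81 = 0.9510 s.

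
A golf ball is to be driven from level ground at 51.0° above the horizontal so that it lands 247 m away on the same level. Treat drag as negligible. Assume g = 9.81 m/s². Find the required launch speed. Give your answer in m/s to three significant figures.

On level ground R = v₀² sin 2θ / g ⇒ v₀ = √(gR / sin 2θ).
v₀ = √(9.81 × 247 / sin 102.0°) = √(2423 / 0.9781) = √2477.2 = 49.77 m/s.

49.8 m/s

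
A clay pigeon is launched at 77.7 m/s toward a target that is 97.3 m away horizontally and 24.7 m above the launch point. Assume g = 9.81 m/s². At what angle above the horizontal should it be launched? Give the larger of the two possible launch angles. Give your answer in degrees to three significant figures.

Trajectory: y = x tanθ − g x² (1 + tan²θ)/(2v₀²). With x = 97.3, y = 24.7, v₀ = 77.7, g = 9.81:
7.692 tan²θ − 97.3 tanθ + (32.39) = 0.
tanθ = [97.3 ± √(97.3² − 4 × 7.692 × (32.39))] / (2 × 7.692) = (97.3 ± 92.04) / 15.38, giving tanθ = 0.3422 or 12.31.
θ = 18.89° or 85.35°; the larger is 85.35°.

85.4°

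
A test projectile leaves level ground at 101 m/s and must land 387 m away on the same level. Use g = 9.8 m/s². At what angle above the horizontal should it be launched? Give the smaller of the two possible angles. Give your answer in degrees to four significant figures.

R = v₀² sin 2θ / g gives sin 2θ = gR/v₀² = 9.80·387/101² = 0.3718.
2θ = 21.83° or 180° − 21.83° = 158.2°, so θ = 10.91° or 79.09°.
The smaller angle is 10.91°.

10.91°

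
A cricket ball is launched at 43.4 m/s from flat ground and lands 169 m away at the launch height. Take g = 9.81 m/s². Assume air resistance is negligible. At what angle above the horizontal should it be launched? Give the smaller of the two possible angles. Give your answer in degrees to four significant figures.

R = v₀² sin 2θ / g gives sin 2θ = gR/v₀² = 9.81·169/43.4² = 0.8802.
2θ = 61.67° or 180° − 61.67° = 118.3°, so θ = 30.83° or 59.17°.
The smaller angle is 30.83°.

30.83°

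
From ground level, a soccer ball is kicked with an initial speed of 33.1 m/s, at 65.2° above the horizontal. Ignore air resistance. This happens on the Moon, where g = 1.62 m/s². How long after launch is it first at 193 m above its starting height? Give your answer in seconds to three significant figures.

8.26 s

Components: vₓ = 33.10 cos 65.2° = 13.88 m/s, v_y0 = 33.10 sin 65.2° = 30.05 m/s.
Height y(t) = 30.05 t − 0.8100 t² = 193 gives 0.8100 t² − 30.05 t + 193 = 0.
Quadratic formula: t = (30.05 ± √277.53) / 1.62 = (30.05 ± 16.66) / 1.62 → t = 8.264 s or 28.83 s.
The first (ascending) time is 8.264 s.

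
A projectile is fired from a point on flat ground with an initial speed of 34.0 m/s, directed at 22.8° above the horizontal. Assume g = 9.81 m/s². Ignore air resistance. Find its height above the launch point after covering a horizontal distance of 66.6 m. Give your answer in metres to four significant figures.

5.850 m

Resolve: vₓ = 34.00 cos 22.8° = 31.34 m/s and v_y0 = 34.00 sin 22.8° = 13.18 m/s.
At x = 66.6 m, t = x/vₓ = 66.6/31.34 = 2.125 s.
Height: y = v_y0 t − ½ g t² = 13.18 × 2.125 − 4.905 × 2.125² = 28.00 − 22.15 = 5.850 m.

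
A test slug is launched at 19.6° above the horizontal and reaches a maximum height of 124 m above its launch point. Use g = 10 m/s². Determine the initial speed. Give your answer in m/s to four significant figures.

At the peak v_y = 0, so v_y0 = √(2gH) = √(2 × 10.0 × 124) = 49.80 m/s.
v_y0 = v₀ sin θ ⇒ v₀ = 49.80 / sin 19.6° = 148.5 m/s.

148.5 m/s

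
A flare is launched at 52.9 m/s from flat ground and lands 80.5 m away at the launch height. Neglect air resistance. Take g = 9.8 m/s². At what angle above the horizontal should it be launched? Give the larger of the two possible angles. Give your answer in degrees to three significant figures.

81.8°

Level-ground range R = v₀² sin(2θ)/g ⇒ sin(2θ) = gR/v₀² = 9.80 × 80.5 / 52.9² = 0.2819.
2θ = 16.37° or 180° − 16.37° = 163.6°, so θ = 8.187° or 81.81°.
The larger angle is 81.81°.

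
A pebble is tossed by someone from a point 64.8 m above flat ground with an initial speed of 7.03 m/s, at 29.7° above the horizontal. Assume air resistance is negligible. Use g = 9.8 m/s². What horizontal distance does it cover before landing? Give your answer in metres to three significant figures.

24.5 m

vₓ = 7.030 cos 29.7° = 6.106 m/s; v_y0 = 7.030 sin 29.7° = 3.483 m/s.
The projectile lands when y = 64.8 + (3.483) t − ½·9.80·t² = 0. Positive root: t = (3.483 + √(3.483² + 2·9.80·64.8)) / 9.80 = (3.483 + 35.81) / 9.80 = 4.009 s.
Horizontal distance: R = vₓ t = 6.106 × 4.009 = 24.48 m.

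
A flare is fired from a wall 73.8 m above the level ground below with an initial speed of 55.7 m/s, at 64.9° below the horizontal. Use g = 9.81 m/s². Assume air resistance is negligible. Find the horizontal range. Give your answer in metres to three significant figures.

30.7 m

Horizontal component vₓ = 55.70 cos 64.9° = 23.63 m/s; vertical v_y0 = −50.44 m/s (downward).
The projectile lands when y = 73.8 + (−50.44) t − ½·9.81·t² = 0. Positive root: t = (−50.44 + √(50.44² + 2·9.81·73.8)) / 9.81 = (−50.44 + 63.18) / 9.81 = 1.299 s.
Horizontal distance: R = vₓ t = 23.63 × 1.299 = 30.69 m.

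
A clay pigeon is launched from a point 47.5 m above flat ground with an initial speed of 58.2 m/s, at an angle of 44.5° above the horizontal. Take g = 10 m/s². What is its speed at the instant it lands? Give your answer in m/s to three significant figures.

Components: vₓ = 58.20 cos 44.5° = 41.51 m/s, v_y0 = 58.20 sin 44.5° = 40.79 m/s.
Vertical motion (up positive, ground at y = 0): 5.000 t² − (40.79) t − 47.5 = 0, so t = (40.79 + √(40.79² + 2·10.0·47.5)) / 10.0 = (40.79 + 51.13) / 10.0 = 9.192 s.
Vertical velocity at impact: v_y = v_y0 − g t = 40.79 − 10.0 × 9.192 = −51.13 m/s.
Speed: |v| = √(vₓ² + v_y²) = √(41.51² + 51.13²) = 65.86 m/s.

65.9 m/s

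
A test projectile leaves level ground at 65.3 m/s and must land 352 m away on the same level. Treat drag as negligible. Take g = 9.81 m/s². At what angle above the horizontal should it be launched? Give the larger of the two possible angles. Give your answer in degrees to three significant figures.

63.0°

Level-ground range R = v₀² sin(2θ)/g ⇒ sin(2θ) = gR/v₀² = 9.81 × 352 / 65.3² = 0.8098.
2θ = 54.08° or 180° − 54.08° = 125.9°, so θ = 27.04° or 62.96°.
The larger angle is 62.96°.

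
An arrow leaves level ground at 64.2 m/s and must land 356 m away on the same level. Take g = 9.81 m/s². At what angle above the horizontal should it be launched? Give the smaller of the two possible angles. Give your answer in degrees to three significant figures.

29.0°

R = v₀² sin 2θ / g gives sin 2θ = gR/v₀² = 9.81·356/64.2² = 0.8473.
2θ = 57.92° or 180° − 57.92° = 122.1°, so θ = 28.96° or 61.04°.
The smaller angle is 28.96°.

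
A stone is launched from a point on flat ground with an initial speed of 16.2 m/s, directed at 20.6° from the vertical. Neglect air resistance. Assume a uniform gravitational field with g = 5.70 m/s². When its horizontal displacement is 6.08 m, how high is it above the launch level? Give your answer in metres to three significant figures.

Components: vₓ = 16.20 sin 20.6° = 5.700 m/s, v_y0 = 16.20 cos 20.6° = 15.16 m/s.
Time to reach x = 6.08 m: t = x/vₓ = 6.08/5.700 = 1.067 s.
Height: y = v_y0 t − ½ g t² = 15.16 × 1.067 − 2.850 × 1.067² = 16.18 − 3.243 = 12.93 m.

12.9 m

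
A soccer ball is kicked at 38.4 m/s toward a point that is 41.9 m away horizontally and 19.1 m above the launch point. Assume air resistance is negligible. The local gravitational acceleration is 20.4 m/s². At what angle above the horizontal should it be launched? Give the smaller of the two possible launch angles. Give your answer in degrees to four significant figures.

Trajectory: y = x tanθ − g x² (1 + tan²θ)/(2v₀²). With x = 41.9, y = 19.1, v₀ = 38.4, g = 20.4:
12.14 tan²θ − 41.9 tanθ + (31.24) = 0.
tanθ = [41.9 ± √(41.9² − 4 × 12.14 × (31.24))] / (2 × 12.14) = (41.9 ± 15.42) / 24.29, giving tanθ = 1.090 or 2.360.
θ = 47.47° or 67.04°; the smaller is 47.47°.

47.47°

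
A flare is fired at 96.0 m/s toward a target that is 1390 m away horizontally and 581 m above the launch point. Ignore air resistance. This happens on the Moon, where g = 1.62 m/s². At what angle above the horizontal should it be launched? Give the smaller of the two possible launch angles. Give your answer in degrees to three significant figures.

Trajectory: y = x tanθ − g x² (1 + tan²θ)/(2v₀²). With x = 1390, y = 581, v₀ = 96.0, g = 1.62:
169.8 tan²θ − 1390 tanθ + (750.8) = 0.
tanθ = [1390 ± √(1390² − 4 × 169.8 × (750.8))] / (2 × 169.8) = (1390 ± 1193) / 339.6, giving tanθ = 0.5815 or 7.604.
θ = 30.18° or 82.51°; the smaller is 30.18°.

30.2°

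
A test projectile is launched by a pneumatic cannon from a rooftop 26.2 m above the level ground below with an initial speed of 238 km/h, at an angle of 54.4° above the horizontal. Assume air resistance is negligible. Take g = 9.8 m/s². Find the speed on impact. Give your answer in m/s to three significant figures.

69.9 m/s

Convert: 238 km/h = 238/3.6 = 66.11 m/s.
vₓ = 66.11 cos 54.4° = 38.48 m/s; v_y0 = 66.11 sin 54.4° = 53.75 m/s.
Vertical motion (up positive, ground at y = 0): 4.900 t² − (53.75) t − 26.2 = 0, so t = (53.75 + √(53.75² + 2·9.80·26.2)) / 9.80 = (53.75 + 58.34) / 9.80 = 11.44 s.
Vertical velocity at impact: v_y = v_y0 − g t = 53.75 − 9.80 × 11.44 = −58.34 m/s.
Speed: |v| = √(vₓ² + v_y²) = √(38.48² + 58.34²) = 69.89 m/s.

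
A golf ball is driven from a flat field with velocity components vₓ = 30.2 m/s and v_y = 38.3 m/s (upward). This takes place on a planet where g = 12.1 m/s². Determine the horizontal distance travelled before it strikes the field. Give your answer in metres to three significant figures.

191 m

Time aloft: T = 2 v_y0 / g = 2 × 38.30 / 12.1 = 6.331 s.
Range: R = vₓ T = 30.20 × 6.331 = 191.2 m.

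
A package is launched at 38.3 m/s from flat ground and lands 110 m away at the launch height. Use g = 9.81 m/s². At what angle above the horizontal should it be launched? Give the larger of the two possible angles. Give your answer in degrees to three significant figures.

66.3°

Level-ground range R = v₀² sin(2θ)/g ⇒ sin(2θ) = gR/v₀² = 9.81 × 110 / 38.3² = 0.7356.
2θ = 47.36° or 180° − 47.36° = 132.6°, so θ = 23.68° or 66.32°.
The larger angle is 66.32°.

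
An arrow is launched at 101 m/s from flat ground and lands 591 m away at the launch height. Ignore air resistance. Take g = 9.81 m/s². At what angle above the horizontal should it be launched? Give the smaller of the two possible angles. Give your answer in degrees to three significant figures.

From R = (v₀²/g) sin 2θ: sin 2θ = 9.81 × 591 / 10201 = 0.5683.
2θ = 34.64° or 180° − 34.64° = 145.4°, so θ = 17.32° or 72.68°.
The smaller angle is 17.32°.

17.3°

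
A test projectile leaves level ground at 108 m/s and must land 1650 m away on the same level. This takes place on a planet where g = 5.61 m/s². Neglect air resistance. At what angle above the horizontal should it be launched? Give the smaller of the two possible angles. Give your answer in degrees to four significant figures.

Level-ground range R = v₀² sin(2θ)/g ⇒ sin(2θ) = gR/v₀² = 5.61 × 1650 / 108² = 0.7936.
2θ = 52.52° or 180° − 52.52° = 127.5°, so θ = 26.26° or 63.74°.
The smaller angle is 26.26°.

26.26°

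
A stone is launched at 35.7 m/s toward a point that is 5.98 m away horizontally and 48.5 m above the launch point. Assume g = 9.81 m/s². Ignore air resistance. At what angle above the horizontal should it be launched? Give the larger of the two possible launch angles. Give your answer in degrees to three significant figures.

Trajectory: y = x tanθ − g x² (1 + tan²θ)/(2v₀²). With x = 5.98, y = 48.5, v₀ = 35.7, g = 9.81:
0.1376 tan²θ − 5.98 tanθ + (48.64) = 0.
tanθ = [5.98 ± √(5.98² − 4 × 0.1376 × (48.64))] / (2 × 0.1376) = (5.98 ± 2.997) / 0.2753, giving tanθ = 10.84 or 32.62.
θ = 84.73° or 88.24°; the larger is 88.24°.

88.2°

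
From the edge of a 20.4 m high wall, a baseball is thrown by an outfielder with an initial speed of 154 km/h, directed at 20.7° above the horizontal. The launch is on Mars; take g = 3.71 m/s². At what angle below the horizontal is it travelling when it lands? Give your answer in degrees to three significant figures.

Convert: 154 km/h = 154/3.6 = 42.78 m/s.
Components: vₓ = 42.78 cos 20.7° = 40.02 m/s, v_y0 = 42.78 sin 20.7° = 15.12 m/s.
With up positive and y = 0 at the ground: y(t) = 20.4 + (15.12) t − 1.855 t². Setting y = 0 and taking the positive root: t = [15.12 + √(15.12² + 2·3.71·20.4)] / 3.71 = (15.12 + 19.49) / 3.71 = 9.330 s.
At impact: v_y = v_y0 − g t = −19.49 m/s; vₓ = 40.02 m/s.
Angle below horizontal: arctan(|v_y|/vₓ) = arctan(19.49/40.02) = 25.97°.

26.0°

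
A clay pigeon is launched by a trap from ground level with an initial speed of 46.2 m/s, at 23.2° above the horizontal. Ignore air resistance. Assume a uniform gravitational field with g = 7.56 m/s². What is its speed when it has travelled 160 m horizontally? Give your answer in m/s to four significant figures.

Resolve: vₓ = 46.20 cos 23.2° = 42.46 m/s and v_y0 = 46.20 sin 23.2° = 18.20 m/s.
x = vₓ t ⇒ t = 160/42.46 = 3.768 s.
Vertical velocity there: v_y = v_y0 − g t = 18.20 − 7.56 × 3.768 = −10.29 m/s.
Speed: √(vₓ² + v_y²) = √(42.46² + 10.29²) = 43.69 m/s.

43.69 m/s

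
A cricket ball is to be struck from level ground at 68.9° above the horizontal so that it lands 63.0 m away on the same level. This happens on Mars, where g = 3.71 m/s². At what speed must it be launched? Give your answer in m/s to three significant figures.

18.7 m/s

Level-ground range: R = v₀² sin(2θ)/g, so v₀ = √(gR / sin 2θ).
v₀ = √(3.71 × 63.0 / sin 137.8°) = √(233.7 / 0.6717) = √347.96 = 18.65 m/s.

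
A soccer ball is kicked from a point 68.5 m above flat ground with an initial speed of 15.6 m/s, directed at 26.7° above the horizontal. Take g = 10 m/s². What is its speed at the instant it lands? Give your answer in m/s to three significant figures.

Horizontal component vₓ = 15.60 cos 26.7° = 13.94 m/s; vertical v_y0 = 15.60 sin 26.7° = 7.009 m/s.
The projectile lands when y = 68.5 + (7.009) t − ½·10.0·t² = 0. Positive root: t = (7.009 + √(7.009² + 2·10.0·68.5)) / 10.0 = (7.009 + 37.67) / 10.0 = 4.468 s.
Vertical velocity at impact: v_y = v_y0 − g t = 7.009 − 10.0 × 4.468 = −37.67 m/s.
Speed: |v| = √(vₓ² + v_y²) = √(13.94² + 37.67²) = 40.17 m/s.

40.2 m/s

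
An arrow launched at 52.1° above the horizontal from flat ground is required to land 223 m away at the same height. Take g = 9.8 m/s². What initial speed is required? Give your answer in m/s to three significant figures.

47.5 m/s

Level-ground range: R = v₀² sin(2θ)/g, so v₀ = √(gR / sin 2θ).
v₀ = √(9.80 × 223 / sin 104.2°) = √(2185 / 0.9694) = √2254.3 = 47.48 m/s.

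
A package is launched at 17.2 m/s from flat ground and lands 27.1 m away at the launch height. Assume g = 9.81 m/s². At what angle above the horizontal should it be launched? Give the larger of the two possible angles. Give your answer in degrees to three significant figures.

R = v₀² sin 2θ / g gives sin 2θ = gR/v₀² = 9.81·27.1/17.2² = 0.8986.
2θ = 63.98° or 180° − 63.98° = 116.0°, so θ = 31.99° or 58.01°.
The larger angle is 58.01°.

58.0°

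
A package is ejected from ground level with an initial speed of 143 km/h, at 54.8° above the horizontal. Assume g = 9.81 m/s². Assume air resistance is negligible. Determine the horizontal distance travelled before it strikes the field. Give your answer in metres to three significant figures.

152 m

Convert: 143 km/h = 143/3.6 = 39.72 m/s.
vₓ = 39.72 cos 54.8° = 22.90 m/s; v_y0 = 39.72 sin 54.8° = 32.46 m/s.
Flight time T = 2 v_y0 / g = 6.617 s.
Range: R = vₓ T = 22.90 × 6.617 = 151.5 m.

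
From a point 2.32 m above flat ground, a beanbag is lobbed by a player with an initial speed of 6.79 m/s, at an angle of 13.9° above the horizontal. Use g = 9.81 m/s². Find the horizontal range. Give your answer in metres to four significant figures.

5.760 m

vₓ = 6.790 cos 13.9° = 6.591 m/s; v_y0 = 6.790 sin 13.9° = 1.631 m/s.
With up positive and y = 0 at the ground: y(t) = 2.32 + (1.631) t − 4.905 t². Setting y = 0 and taking the positive root: t = [1.631 + √(1.631² + 2·9.81·2.32)] / 9.81 = (1.631 + 6.941) / 9.81 = 0.8738 s.
Horizontal distance: R = vₓ t = 6.591 × 0.8738 = 5.760 m.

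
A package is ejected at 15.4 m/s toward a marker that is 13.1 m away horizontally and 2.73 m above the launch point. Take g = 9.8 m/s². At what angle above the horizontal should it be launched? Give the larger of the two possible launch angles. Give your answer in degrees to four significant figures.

72.28°

Trajectory: y = x tanθ − g x² (1 + tan²θ)/(2v₀²). With x = 13.1, y = 2.73, v₀ = 15.4, g = 9.80:
3.546 tan²θ − 13.1 tanθ + (6.276) = 0.
tanθ = [13.1 ± √(13.1² − 4 × 3.546 × (6.276))] / (2 × 3.546) = (13.1 ± 9.089) / 7.091, giving tanθ = 0.5657 or 3.129.
θ = 29.50° or 72.28°; the larger is 72.28°.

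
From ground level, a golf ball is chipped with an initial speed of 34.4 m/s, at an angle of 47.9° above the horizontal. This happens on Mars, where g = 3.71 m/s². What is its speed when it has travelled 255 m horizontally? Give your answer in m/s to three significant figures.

27.8 m/s

vₓ = 34.40 cos 47.9° = 23.06 m/s; v_y0 = 34.40 sin 47.9° = 25.52 m/s.
At x = 255 m, t = x/vₓ = 255/23.06 = 11.06 s.
Vertical velocity there: v_y = v_y0 − g t = 25.52 − 3.71 × 11.06 = −15.50 m/s.
Speed: √(vₓ² + v_y²) = √(23.06² + 15.50²) = 27.79 m/s.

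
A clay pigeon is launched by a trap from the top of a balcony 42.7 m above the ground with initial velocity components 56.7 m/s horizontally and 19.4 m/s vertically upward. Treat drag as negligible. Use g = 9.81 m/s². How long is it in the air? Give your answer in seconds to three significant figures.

Vertical motion (up positive, ground at y = 0): 4.905 t² − (19.40) t − 42.7 = 0, so t = (19.40 + √(19.40² + 2·9.81·42.7)) / 9.81 = (19.40 + 34.84) / 9.81 = 5.530 s.

5.53 s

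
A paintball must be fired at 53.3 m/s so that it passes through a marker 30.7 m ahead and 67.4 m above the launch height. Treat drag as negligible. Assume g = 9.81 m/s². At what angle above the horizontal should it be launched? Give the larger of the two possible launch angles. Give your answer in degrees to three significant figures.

86.5°

Trajectory: y = x tanθ − g x² (1 + tan²θ)/(2v₀²). With x = 30.7, y = 67.4, v₀ = 53.3, g = 9.81:
1.627 tan²θ − 30.7 tanθ + (69.03) = 0.
tanθ = [30.7 ± √(30.7² − 4 × 1.627 × (69.03))] / (2 × 1.627) = (30.7 ± 22.21) / 3.255, giving tanθ = 2.609 or 16.26.
θ = 69.03° or 86.48°; the larger is 86.48°.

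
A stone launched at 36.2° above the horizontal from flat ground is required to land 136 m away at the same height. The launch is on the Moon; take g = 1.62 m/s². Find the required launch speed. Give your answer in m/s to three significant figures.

15.2 m/s

On level ground R = v₀² sin 2θ / g ⇒ v₀ = √(gR / sin 2θ).
v₀ = √(1.62 × 136 / sin 72.40°) = √(220.3 / 0.9532) = √231.14 = 15.20 m/s.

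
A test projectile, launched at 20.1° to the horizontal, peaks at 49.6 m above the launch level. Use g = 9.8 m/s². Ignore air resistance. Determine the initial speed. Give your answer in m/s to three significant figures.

At the peak v_y = 0, so v_y0 = √(2gH) = √(2 × 9.80 × 49.6) = 31.18 m/s.
v_y0 = v₀ sin θ ⇒ v₀ = 31.18 / sin 20.1° = 90.73 m/s.

90.7 m/s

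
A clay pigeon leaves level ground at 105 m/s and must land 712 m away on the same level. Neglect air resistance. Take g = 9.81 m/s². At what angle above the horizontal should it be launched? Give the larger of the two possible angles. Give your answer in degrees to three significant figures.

70.3°

Level-ground range R = v₀² sin(2θ)/g ⇒ sin(2θ) = gR/v₀² = 9.81 × 712 / 105² = 0.6335.
2θ = 39.31° or 180° − 39.31° = 140.7°, so θ = 19.66° or 70.34°.
The larger angle is 70.34°.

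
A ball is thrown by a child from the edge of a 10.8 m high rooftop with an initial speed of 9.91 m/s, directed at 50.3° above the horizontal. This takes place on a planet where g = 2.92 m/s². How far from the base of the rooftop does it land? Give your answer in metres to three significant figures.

Components: vₓ = 9.910 cos 50.3° = 6.330 m/s, v_y0 = 9.910 sin 50.3° = 7.625 m/s.
With up positive and y = 0 at the ground: y(t) = 10.8 + (7.625) t − 1.460 t². Setting y = 0 and taking the positive root: t = [7.625 + √(7.625² + 2·2.92·10.8)] / 2.92 = (7.625 + 11.01) / 2.92 = 6.382 s.
Horizontal distance: R = vₓ t = 6.330 × 6.382 = 40.40 m.

40.4 m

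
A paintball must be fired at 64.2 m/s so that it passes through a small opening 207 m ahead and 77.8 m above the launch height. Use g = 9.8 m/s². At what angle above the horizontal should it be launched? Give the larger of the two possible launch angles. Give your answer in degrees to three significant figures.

73.1°

Trajectory: y = x tanθ − g x² (1 + tan²θ)/(2v₀²). With x = 207, y = 77.8, v₀ = 64.2, g = 9.80:
50.94 tan²θ − 207 tanθ + (128.7) = 0.
tanθ = [207 ± √(207² − 4 × 50.94 × (128.7))] / (2 × 50.94) = (207 ± 128.9) / 101.9, giving tanθ = 0.7665 or 3.297.
θ = 37.47° or 73.13°; the larger is 73.13°.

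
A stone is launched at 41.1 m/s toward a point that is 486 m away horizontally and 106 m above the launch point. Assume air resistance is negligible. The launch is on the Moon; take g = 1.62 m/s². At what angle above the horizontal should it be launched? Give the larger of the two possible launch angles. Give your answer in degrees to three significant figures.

Trajectory: y = x tanθ − g x² (1 + tan²θ)/(2v₀²). With x = 486, y = 106, v₀ = 41.1, g = 1.62:
113.3 tan²θ − 486 tanθ + (219.3) = 0.
tanθ = [486 ± √(486² − 4 × 113.3 × (219.3))] / (2 × 113.3) = (486 ± 370.0) / 226.5, giving tanθ = 0.5123 or 3.779.
θ = 27.13° or 75.18°; the larger is 75.18°.

75.2°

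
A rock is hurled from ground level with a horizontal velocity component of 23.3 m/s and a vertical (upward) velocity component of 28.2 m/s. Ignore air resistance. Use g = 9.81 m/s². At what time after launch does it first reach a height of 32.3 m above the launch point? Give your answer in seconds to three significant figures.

1.58 s

Set y = v_y0 t − ½ g t² = 32.3: 4.905 t² − 28.20 t + 32.3 = 0.
Quadratic formula: t = (28.20 ± √161.51) / 9.81 = (28.20 ± 12.71) / 9.81 → t = 1.579 s or 4.170 s.
The first (ascending) time is 1.579 s.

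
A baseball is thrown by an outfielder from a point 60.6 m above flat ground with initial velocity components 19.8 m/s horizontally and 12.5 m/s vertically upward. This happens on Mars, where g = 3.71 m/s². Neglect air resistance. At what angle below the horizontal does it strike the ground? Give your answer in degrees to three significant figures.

The projectile lands when y = 60.6 + (12.50) t − ½·3.71·t² = 0. Positive root: t = (12.50 + √(12.50² + 2·3.71·60.6)) / 3.71 = (12.50 + 24.62) / 3.71 = 10.00 s.
At impact: v_y = v_y0 − g t = −24.62 m/s; vₓ = 19.80 m/s.
Angle below horizontal: arctan(|v_y|/vₓ) = arctan(24.62/19.80) = 51.19°.

51.2°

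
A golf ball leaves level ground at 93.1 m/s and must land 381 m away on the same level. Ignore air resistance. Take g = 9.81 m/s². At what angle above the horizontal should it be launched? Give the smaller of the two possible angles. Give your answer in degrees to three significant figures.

From R = (v₀²/g) sin 2θ: sin 2θ = 9.81 × 381 / 8667.6 = 0.4312.
2θ = 25.54° or 180° − 25.54° = 154.5°, so θ = 12.77° or 77.23°.
The smaller angle is 12.77°.

12.8°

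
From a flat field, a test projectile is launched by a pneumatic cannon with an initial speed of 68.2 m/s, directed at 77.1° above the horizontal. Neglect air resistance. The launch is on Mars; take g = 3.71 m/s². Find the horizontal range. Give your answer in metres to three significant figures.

Horizontal component vₓ = 68.20 cos 77.1° = 15.23 m/s; vertical v_y0 = 68.20 sin 77.1° = 66.48 m/s.
Flight time T = 2 v_y0 / g = 35.84 s.
Range: R = vₓ T = 15.23 × 35.84 = 545.7 m.

546 m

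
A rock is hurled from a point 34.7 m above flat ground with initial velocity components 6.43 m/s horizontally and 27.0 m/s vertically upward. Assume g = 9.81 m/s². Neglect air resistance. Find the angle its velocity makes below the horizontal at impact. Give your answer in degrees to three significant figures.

80.3°

The projectile lands when y = 34.7 + (27.00) t − ½·9.81·t² = 0. Positive root: t = (27.00 + √(27.00² + 2·9.81·34.7)) / 9.81 = (27.00 + 37.55) / 9.81 = 6.580 s.
At impact: v_y = v_y0 − g t = −37.55 m/s; vₓ = 6.430 m/s.
Angle below horizontal: arctan(|v_y|/vₓ) = arctan(37.55/6.430) = 80.28°.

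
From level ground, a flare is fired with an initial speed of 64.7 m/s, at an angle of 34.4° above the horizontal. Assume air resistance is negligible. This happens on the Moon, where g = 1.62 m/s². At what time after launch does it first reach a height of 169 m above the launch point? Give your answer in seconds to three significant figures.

Components: vₓ = 64.70 cos 34.4° = 53.38 m/s, v_y0 = 64.70 sin 34.4° = 36.55 m/s.
Set y = v_y0 t − ½ g t² = 169: 0.8100 t² − 36.55 t + 169 = 0.
Quadratic formula: t = (36.55 ± √788.59) / 1.62 = (36.55 ± 28.08) / 1.62 → t = 5.229 s or 39.90 s.
The first (ascending) time is 5.229 s.

5.23 s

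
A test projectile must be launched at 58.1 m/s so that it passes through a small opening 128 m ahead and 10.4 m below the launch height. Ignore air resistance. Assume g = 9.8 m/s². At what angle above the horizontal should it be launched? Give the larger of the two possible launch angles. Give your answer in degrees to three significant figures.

Trajectory: y = x tanθ − g x² (1 + tan²θ)/(2v₀²). With x = 128, y = −10.4, v₀ = 58.1, g = 9.80:
23.78 tan²θ − 128 tanθ + (13.38) = 0.
tanθ = [128 ± √(128² − 4 × 23.78 × (13.38))] / (2 × 23.78) = (128 ± 122.9) / 47.57, giving tanθ = 0.1067 or 5.275.
θ = 6.089° or 79.27°; the larger is 79.27°.

79.3°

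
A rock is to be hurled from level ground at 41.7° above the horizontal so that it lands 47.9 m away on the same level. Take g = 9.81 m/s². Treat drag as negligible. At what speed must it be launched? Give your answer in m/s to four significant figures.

21.75 m/s

From R = (v₀² / g) sin 2θ: v₀ = √(gR / sin 2θ).
v₀ = √(9.81 × 47.9 / sin 83.40°) = √(469.9 / 0.9934) = √473.03 = 21.75 m/s.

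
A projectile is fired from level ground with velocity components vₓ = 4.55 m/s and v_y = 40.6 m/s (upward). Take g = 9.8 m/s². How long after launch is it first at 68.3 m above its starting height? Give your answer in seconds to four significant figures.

2.347 s

Set y = v_y0 t − ½ g t² = 68.3: 4.900 t² − 40.60 t + 68.3 = 0.
t = [40.60 ± √(40.60² − 2·9.80·68.3)] / 9.80 = (40.60 ± 17.60) / 9.80, so t = 2.347 s or t = 5.939 s.
The first (ascending) time is 2.347 s.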